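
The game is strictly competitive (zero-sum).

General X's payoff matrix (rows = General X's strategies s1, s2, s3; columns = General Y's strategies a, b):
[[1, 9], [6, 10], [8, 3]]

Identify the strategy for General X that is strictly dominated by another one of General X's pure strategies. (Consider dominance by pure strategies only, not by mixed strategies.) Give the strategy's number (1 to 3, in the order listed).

1

Compare s1 with s2: 6 > 1, 10 > 9.
So s2 strictly dominates s1 for General X; s1 is strictly dominated.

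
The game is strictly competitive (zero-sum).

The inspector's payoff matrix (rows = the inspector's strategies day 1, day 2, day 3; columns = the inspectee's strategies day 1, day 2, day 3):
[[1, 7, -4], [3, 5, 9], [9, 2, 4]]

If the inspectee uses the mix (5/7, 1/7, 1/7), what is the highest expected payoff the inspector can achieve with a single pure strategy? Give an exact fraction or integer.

day 1: (1)·(5/7) + (7)·(1/7) + (-4)·(1/7) = 8/7.
day 2: (3)·(5/7) + (5)·(1/7) + (9)·(1/7) = 29/7.
day 3: (9)·(5/7) + (2)·(1/7) + (4)·(1/7) = 51/7.
The best pure response is day 3 with expected payoff 51/7.

51/7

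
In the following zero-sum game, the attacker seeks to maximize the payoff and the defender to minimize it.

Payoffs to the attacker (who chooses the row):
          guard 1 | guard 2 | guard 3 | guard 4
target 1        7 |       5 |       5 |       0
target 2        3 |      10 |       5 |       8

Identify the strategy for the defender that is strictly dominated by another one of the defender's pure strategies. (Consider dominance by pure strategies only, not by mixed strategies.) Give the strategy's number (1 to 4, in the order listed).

2

The defender prefers columns that give the attacker less. Compare guard 2 with guard 4: 0 < 5, 8 < 10.
So guard 4 strictly dominates guard 2 for the defender; guard 2 is strictly dominated.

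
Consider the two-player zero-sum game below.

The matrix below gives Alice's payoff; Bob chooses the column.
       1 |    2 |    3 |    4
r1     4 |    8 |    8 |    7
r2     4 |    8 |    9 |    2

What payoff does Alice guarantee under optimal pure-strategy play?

Row minima: 4, 2 → Alice's maximin is 4.
Column maxima: 4, 8, 9, 7 → Bob's minimax is 4.
They coincide at (r1, 1), so the value is 4.

4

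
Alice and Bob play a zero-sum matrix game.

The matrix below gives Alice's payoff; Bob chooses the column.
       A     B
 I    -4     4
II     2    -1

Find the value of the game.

Row minima are -4 and -1, so Alice's maximin is -1; column maxima are 2 and 4, so Bob's minimax is 2. These differ, so the equilibrium is in mixed strategies.
Let Alice play I with probability p. Bob is indifferent when −4p + 2(1−p) = 4p − (1−p), giving p = 3/11.
Let Bob play A with probability q. Alice is indifferent when −4q + 4(1−q) = 2q − (1−q), giving q = 5/11.
The value is -4·(5/11) + (4)·(6/11) = 4/11.

4/11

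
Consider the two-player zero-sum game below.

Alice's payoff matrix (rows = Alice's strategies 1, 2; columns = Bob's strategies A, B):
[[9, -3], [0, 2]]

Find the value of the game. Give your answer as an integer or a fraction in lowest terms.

9/7

Row minima are -3 and 0, so Alice's maximin is 0; column maxima are 9 and 2, so Bob's minimax is 2. These differ, so the equilibrium is in mixed strategies.
Let Alice play 1 with probability p. Bob is indifferent when 9p = −3p + 2(1−p), giving p = 1/7.
Let Bob play A with probability q. Alice is indifferent when 9q − 3(1−q) = 2(1−q), giving q = 5/14.
The value is 9·(5/14) + (-3)·(9/14) = 9/7.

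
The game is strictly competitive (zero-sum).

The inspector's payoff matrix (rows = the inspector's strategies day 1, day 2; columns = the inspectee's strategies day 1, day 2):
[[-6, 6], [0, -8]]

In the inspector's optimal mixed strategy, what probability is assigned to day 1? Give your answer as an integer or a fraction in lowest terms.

Row minima are -6 and -8, so the inspector's maximin is -6; column maxima are 0 and 6, so the inspectee's minimax is 0. These differ, so the equilibrium is in mixed strategies.
Let the inspector play day 1 with probability p. The inspectee is indifferent when −6p = 6p − 8(1−p), giving p = 2/5.

2/5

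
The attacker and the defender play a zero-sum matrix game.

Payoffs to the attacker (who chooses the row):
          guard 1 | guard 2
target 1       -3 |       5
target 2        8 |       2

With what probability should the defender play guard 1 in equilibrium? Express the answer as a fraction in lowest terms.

Row minima are -3 and 2, so the attacker's maximin is 2; column maxima are 8 and 5, so the defender's minimax is 5. These differ, so the equilibrium is in mixed strategies.
Let the defender play guard 1 with probability q. The attacker is indifferent when −3q + 5(1−q) = 8q + 2(1−q), giving q = 3/14.

3/14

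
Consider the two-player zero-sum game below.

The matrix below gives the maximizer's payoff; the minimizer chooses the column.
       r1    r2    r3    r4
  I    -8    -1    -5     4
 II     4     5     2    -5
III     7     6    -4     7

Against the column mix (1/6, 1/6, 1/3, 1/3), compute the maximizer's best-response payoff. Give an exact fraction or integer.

I: (-8)·(1/6) + (-1)·(1/6) + (-5)·(1/3) + (4)·(1/3) = -11/6.
II: (4)·(1/6) + (5)·(1/6) + (2)·(1/3) + (-5)·(1/3) = 1/2.
III: (7)·(1/6) + (6)·(1/6) + (-4)·(1/3) + (7)·(1/3) = 19/6.
The best pure response is III with expected payoff 19/6.

19/6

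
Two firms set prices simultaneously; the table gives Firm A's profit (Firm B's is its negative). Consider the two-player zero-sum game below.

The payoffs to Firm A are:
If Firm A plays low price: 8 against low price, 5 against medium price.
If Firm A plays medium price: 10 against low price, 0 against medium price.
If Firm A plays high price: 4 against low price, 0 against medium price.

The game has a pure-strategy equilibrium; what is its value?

Row minima: 5, 0, 0 → Firm A's maximin is 5.
Column maxima: 10, 5 → Firm B's minimax is 5.
They coincide at (low price, medium price), so the value is 5.

5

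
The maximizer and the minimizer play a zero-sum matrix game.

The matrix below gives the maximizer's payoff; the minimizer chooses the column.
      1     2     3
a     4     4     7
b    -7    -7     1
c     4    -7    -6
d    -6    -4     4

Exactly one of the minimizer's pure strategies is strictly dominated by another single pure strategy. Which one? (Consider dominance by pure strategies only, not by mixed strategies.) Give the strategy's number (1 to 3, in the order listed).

The minimizer prefers columns that give the maximizer less. Compare 3 with 2: 4 < 7, -7 < 1, -7 < -6, -4 < 4.
So 2 strictly dominates 3 for the minimizer; 3 is strictly dominated.

3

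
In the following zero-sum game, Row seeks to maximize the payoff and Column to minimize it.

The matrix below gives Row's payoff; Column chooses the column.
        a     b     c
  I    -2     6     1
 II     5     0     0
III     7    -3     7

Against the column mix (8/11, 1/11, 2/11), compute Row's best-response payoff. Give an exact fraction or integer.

I: (-2)·(8/11) + (6)·(1/11) + (1)·(2/11) = -8/11.
II: (5)·(8/11) + (0)·(1/11) + (0)·(2/11) = 40/11.
III: (7)·(8/11) + (-3)·(1/11) + (7)·(2/11) = 67/11.
The best pure response is III with expected payoff 67/11.

67/11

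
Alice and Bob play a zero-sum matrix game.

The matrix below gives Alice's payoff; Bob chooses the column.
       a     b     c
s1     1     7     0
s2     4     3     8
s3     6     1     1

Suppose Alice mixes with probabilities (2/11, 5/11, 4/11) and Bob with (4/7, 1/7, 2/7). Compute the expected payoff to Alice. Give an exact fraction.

305/77

Against (4/7, 1/7, 2/7), each row's expected payoff is s1: 11/7; s2: 5; s3: 27/7.
Taking the (2/11, 5/11, 4/11)-weighted average: (2/11)·(11/7) + (5/11)·(5) + (4/11)·(27/7) = 305/77.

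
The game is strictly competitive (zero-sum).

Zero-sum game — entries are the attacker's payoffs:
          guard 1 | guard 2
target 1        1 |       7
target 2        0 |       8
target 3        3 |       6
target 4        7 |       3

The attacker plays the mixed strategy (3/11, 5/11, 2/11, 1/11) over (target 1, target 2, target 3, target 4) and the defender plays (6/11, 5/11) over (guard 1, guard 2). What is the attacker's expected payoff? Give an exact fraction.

Against (6/11, 5/11), each row's expected payoff is target 1: 41/11; target 2: 40/11; target 3: 48/11; target 4: 57/11.
Taking the (3/11, 5/11, 2/11, 1/11)-weighted average: (3/11)·(41/11) + (5/11)·(40/11) + (2/11)·(48/11) + (1/11)·(57/11) = 476/121.

476/121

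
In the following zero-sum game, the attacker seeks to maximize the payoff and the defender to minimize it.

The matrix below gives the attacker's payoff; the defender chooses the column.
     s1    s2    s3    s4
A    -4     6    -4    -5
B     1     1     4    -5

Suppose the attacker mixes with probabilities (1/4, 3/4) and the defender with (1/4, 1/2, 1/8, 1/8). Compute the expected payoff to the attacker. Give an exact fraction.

11/16

Against (1/4, 1/2, 1/8, 1/8), each row's expected payoff is A: 7/8; B: 5/8.
Taking the (1/4, 3/4)-weighted average: (1/4)·(7/8) + (3/4)·(5/8) = 11/16.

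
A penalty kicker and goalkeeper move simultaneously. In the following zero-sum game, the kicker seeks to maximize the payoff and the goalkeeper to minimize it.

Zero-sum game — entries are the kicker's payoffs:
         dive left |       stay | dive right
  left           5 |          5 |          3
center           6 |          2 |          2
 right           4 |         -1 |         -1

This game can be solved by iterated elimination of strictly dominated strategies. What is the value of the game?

Row right is strictly dominated by row left (5>4, 5>-1, 3>-1); eliminate right.
Column dive left is strictly dominated by dive right for the goalkeeper (3<5, 2<6); eliminate dive left.
Row center is strictly dominated by row left (5>2, 3>2); eliminate center.
Column stay is strictly dominated by dive right for the goalkeeper (3<5); eliminate stay.
Only (left, dive right) remains, with payoff 3.

3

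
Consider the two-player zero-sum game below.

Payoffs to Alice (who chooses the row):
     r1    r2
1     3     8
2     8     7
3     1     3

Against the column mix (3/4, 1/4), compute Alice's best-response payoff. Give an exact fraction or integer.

31/4

1: (3)·(3/4) + (8)·(1/4) = 17/4.
2: (8)·(3/4) + (7)·(1/4) = 31/4.
3: (1)·(3/4) + (3)·(1/4) = 3/2.
The best pure response is 2 with expected payoff 31/4.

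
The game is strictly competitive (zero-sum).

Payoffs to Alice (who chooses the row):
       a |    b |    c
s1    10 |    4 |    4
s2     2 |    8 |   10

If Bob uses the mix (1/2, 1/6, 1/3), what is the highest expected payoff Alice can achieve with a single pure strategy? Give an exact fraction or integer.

s1: (10)·(1/2) + (4)·(1/6) + (4)·(1/3) = 7.
s2: (2)·(1/2) + (8)·(1/6) + (10)·(1/3) = 17/3.
The best pure response is s1 with expected payoff 7.

7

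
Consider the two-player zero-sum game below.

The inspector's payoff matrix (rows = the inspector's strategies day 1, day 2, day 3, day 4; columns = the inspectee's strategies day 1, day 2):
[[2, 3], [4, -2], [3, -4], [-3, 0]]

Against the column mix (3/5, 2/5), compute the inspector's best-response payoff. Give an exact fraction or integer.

day 1: (2)·(3/5) + (3)·(2/5) = 12/5.
day 2: (4)·(3/5) + (-2)·(2/5) = 8/5.
day 3: (3)·(3/5) + (-4)·(2/5) = 1/5.
day 4: (-3)·(3/5) + (0)·(2/5) = -9/5.
The best pure response is day 1 with expected payoff 12/5.

12/5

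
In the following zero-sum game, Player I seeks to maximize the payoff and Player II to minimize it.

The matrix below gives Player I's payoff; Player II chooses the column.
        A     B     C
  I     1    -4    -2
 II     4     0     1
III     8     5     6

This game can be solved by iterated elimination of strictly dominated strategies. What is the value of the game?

Row I is strictly dominated by row II (4>1, 0>-4, 1>-2); eliminate I.
Row II is strictly dominated by row III (8>4, 5>0, 6>1); eliminate II.
Column A is strictly dominated by B for Player II (5<8); eliminate A.
Column C is strictly dominated by B for Player II (5<6); eliminate C.
Only (III, B) remains, with payoff 5.

5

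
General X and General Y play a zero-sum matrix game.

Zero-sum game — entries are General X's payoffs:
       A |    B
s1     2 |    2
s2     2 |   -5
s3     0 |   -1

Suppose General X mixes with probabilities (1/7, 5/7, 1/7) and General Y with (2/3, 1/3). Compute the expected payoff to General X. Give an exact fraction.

0

Against (2/3, 1/3), each row's expected payoff is s1: 2; s2: -1/3; s3: -1/3.
Taking the (1/7, 5/7, 1/7)-weighted average: (1/7)·(2) + (5/7)·(-1/3) + (1/7)·(-1/3) = 0.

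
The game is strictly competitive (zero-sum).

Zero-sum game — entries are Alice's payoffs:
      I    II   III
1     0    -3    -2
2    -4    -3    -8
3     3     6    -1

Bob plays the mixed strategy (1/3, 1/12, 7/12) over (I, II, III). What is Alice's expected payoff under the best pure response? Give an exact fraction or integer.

11/12

1: (0)·(1/3) + (-3)·(1/12) + (-2)·(7/12) = -17/12.
2: (-4)·(1/3) + (-3)·(1/12) + (-8)·(7/12) = -25/4.
3: (3)·(1/3) + (6)·(1/12) + (-1)·(7/12) = 11/12.
The best pure response is 3 with expected payoff 11/12.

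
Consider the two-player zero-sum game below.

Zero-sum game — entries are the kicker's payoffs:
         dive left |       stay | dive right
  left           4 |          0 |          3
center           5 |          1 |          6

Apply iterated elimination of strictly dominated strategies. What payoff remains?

1

Row left is strictly dominated by row center (5>4, 1>0, 6>3); eliminate left.
Column dive left is strictly dominated by stay for the goalkeeper (1<5); eliminate dive left.
Column dive right is strictly dominated by stay for the goalkeeper (1<6); eliminate dive right.
Only (center, stay) remains, with payoff 1.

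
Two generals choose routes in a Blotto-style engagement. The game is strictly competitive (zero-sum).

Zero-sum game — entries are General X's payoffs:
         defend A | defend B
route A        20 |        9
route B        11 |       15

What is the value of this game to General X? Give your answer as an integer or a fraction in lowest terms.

Row minima are 9 and 11, so General X's maximin is 11; column maxima are 20 and 15, so General Y's minimax is 15. These differ, so the equilibrium is in mixed strategies.
Let General X play route A with probability p. General Y is indifferent when 20p + 11(1−p) = 9p + 15(1−p), giving p = 4/15.
Let General Y play defend A with probability q. General X is indifferent when 20q + 9(1−q) = 11q + 15(1−q), giving q = 2/5.
The value is 20·(2/5) + (9)·(3/5) = 67/5.

67/5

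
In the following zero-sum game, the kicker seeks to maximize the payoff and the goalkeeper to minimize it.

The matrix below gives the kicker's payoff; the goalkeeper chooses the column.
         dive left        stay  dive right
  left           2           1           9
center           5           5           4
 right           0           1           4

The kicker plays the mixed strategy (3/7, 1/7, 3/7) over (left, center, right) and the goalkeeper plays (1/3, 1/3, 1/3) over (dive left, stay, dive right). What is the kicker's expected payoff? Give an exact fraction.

Against (1/3, 1/3, 1/3), each row's expected payoff is left: 4; center: 14/3; right: 5/3.
Taking the (3/7, 1/7, 3/7)-weighted average: (3/7)·(4) + (1/7)·(14/3) + (3/7)·(5/3) = 65/21.

65/21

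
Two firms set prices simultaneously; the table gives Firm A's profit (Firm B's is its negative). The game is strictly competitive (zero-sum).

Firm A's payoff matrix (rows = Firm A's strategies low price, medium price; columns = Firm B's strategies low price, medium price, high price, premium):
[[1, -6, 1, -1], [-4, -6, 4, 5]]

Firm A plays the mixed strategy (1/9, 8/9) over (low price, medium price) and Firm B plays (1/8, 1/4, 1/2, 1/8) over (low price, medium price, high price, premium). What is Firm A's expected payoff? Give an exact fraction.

Against (1/8, 1/4, 1/2, 1/8), each row's expected payoff is low price: -1; medium price: 5/8.
Taking the (1/9, 8/9)-weighted average: (1/9)·(-1) + (8/9)·(5/8) = 4/9.

4/9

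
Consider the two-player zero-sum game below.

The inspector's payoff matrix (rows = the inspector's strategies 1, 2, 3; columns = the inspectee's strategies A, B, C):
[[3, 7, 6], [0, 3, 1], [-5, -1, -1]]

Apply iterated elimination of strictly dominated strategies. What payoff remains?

Column C is strictly dominated by A for the inspectee (3<6, 0<1, -5<-1); eliminate C.
Row 2 is strictly dominated by row 1 (3>0, 7>3); eliminate 2.
Row 3 is strictly dominated by row 1 (3>-5, 7>-1); eliminate 3.
Column B is strictly dominated by A for the inspectee (3<7); eliminate B.
Only (1, A) remains, with payoff 3.

3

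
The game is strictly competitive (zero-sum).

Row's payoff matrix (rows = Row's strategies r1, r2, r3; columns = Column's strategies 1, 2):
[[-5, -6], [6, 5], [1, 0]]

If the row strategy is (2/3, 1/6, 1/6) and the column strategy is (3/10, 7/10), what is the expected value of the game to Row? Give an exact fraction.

Against (3/10, 7/10), each row's expected payoff is r1: -57/10; r2: 53/10; r3: 3/10.
Taking the (2/3, 1/6, 1/6)-weighted average: (2/3)·(-57/10) + (1/6)·(53/10) + (1/6)·(3/10) = -43/15.

-43/15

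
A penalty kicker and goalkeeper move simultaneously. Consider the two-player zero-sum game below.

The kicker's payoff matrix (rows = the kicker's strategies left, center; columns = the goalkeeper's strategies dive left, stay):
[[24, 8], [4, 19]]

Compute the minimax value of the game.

Row minima are 8 and 4, so the kicker's maximin is 8; column maxima are 24 and 19, so the goalkeeper's minimax is 19. These differ, so the equilibrium is in mixed strategies.
Let the kicker play left with probability p. The goalkeeper is indifferent when 24p + 4(1−p) = 8p + 19(1−p), giving p = 15/31.
Let the goalkeeper play dive left with probability q. The kicker is indifferent when 24q + 8(1−q) = 4q + 19(1−q), giving q = 11/31.
The value is 24·(11/31) + (8)·(20/31) = 424/31.

424/31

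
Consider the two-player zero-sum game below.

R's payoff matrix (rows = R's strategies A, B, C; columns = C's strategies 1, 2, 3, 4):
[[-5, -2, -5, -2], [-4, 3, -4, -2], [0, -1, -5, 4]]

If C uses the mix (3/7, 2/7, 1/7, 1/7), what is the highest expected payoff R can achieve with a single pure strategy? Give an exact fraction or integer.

-3/7

A: (-5)·(3/7) + (-2)·(2/7) + (-5)·(1/7) + (-2)·(1/7) = -26/7.
B: (-4)·(3/7) + (3)·(2/7) + (-4)·(1/7) + (-2)·(1/7) = -12/7.
C: (0)·(3/7) + (-1)·(2/7) + (-5)·(1/7) + (4)·(1/7) = -3/7.
The best pure response is C with expected payoff -3/7.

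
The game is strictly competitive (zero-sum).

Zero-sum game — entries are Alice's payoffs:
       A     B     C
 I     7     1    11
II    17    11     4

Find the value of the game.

117/17

Column A is strictly dominated by B for Bob (it gives Alice more in every row).
The remaining 2×2 game on (I, II) × (B, C) has no saddle point. Let Alice play I with probability p; indifference gives p + 11(1−p) = 11p + 4(1−p), so p = 7/17.
Similarly Bob's optimal q on B is 7/17, and the value is 1·(7/17) + (11)·(10/17) = 117/17.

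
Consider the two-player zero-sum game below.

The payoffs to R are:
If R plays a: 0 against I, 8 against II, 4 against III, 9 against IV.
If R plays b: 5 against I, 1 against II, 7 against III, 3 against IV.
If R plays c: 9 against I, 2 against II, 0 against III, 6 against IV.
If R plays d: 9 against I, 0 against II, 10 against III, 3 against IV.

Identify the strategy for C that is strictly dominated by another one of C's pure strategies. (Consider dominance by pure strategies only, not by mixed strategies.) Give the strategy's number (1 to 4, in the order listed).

4

C prefers columns that give R less. Compare IV with II: 8 < 9, 1 < 3, 2 < 6, 0 < 3.
So II strictly dominates IV for C; IV is strictly dominated.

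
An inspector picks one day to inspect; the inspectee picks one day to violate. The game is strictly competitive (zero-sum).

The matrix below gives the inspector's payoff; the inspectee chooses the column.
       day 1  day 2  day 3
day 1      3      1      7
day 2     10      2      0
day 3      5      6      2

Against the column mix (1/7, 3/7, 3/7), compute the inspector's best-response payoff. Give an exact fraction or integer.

29/7

day 1: (3)·(1/7) + (1)·(3/7) + (7)·(3/7) = 27/7.
day 2: (10)·(1/7) + (2)·(3/7) + (0)·(3/7) = 16/7.
day 3: (5)·(1/7) + (6)·(3/7) + (2)·(3/7) = 29/7.
The best pure response is day 3 with expected payoff 29/7.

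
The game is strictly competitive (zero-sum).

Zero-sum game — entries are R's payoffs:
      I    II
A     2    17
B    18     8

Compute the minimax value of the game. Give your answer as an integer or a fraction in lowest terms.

Row minima are 2 and 8, so R's maximin is 8; column maxima are 18 and 17, so C's minimax is 17. These differ, so the equilibrium is in mixed strategies.
Let R play A with probability p. C is indifferent when 2p + 18(1−p) = 17p + 8(1−p), giving p = 2/5.
Let C play I with probability q. R is indifferent when 2q + 17(1−q) = 18q + 8(1−q), giving q = 9/25.
The value is 2·(9/25) + (17)·(16/25) = 58/5.

58/5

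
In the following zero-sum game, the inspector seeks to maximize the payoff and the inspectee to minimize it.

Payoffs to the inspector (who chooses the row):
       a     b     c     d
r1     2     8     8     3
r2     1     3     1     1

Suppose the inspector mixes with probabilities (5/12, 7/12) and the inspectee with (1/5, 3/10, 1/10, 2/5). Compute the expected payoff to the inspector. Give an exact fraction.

Against (1/5, 3/10, 1/10, 2/5), each row's expected payoff is r1: 24/5; r2: 8/5.
Taking the (5/12, 7/12)-weighted average: (5/12)·(24/5) + (7/12)·(8/5) = 44/15.

44/15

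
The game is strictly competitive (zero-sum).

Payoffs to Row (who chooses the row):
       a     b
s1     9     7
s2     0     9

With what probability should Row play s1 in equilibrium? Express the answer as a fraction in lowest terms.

Row minima are 7 and 0, so Row's maximin is 7; column maxima are 9 and 9, so Column's minimax is 9. These differ, so the equilibrium is in mixed strategies.
Let Row play s1 with probability p. Column is indifferent when 9p = 7p + 9(1−p), giving p = 9/11.

9/11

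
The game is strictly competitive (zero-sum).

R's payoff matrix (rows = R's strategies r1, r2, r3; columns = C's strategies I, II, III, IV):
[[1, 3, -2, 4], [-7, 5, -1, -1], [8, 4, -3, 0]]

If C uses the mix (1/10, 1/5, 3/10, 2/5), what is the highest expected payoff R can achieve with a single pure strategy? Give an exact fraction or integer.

17/10

r1: (1)·(1/10) + (3)·(1/5) + (-2)·(3/10) + (4)·(2/5) = 17/10.
r2: (-7)·(1/10) + (5)·(1/5) + (-1)·(3/10) + (-1)·(2/5) = -2/5.
r3: (8)·(1/10) + (4)·(1/5) + (-3)·(3/10) + (0)·(2/5) = 7/10.
The best pure response is r1 with expected payoff 17/10.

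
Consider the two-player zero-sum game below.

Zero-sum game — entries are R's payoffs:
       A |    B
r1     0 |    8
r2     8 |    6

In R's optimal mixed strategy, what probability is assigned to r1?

Row minima are 0 and 6, so R's maximin is 6; column maxima are 8 and 8, so C's minimax is 8. These differ, so the equilibrium is in mixed strategies.
Let R play r1 with probability p. C is indifferent when 8(1−p) = 8p + 6(1−p), giving p = 1/5.

1/5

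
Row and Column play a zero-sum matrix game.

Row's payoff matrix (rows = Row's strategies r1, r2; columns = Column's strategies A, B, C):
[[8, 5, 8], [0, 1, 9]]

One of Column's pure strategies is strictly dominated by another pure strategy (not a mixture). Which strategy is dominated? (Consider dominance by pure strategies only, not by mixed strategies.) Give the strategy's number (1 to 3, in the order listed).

Column prefers columns that give Row less. Compare C with B: 5 < 8, 1 < 9.
So B strictly dominates C for Column; C is strictly dominated.

3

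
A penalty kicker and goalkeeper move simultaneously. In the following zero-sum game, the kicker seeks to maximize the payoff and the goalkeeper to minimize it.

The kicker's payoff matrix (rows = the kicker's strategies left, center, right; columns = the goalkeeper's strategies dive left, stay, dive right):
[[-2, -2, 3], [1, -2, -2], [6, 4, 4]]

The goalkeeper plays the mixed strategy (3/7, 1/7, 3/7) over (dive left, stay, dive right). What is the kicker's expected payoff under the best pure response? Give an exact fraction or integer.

34/7

left: (-2)·(3/7) + (-2)·(1/7) + (3)·(3/7) = 1/7.
center: (1)·(3/7) + (-2)·(1/7) + (-2)·(3/7) = -5/7.
right: (6)·(3/7) + (4)·(1/7) + (4)·(3/7) = 34/7.
The best pure response is right with expected payoff 34/7.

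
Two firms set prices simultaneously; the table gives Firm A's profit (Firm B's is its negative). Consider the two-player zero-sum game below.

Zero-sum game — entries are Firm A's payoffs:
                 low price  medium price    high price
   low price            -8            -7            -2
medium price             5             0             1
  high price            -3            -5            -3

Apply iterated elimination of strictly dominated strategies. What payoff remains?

Column high price is strictly dominated by medium price for Firm B (-7<-2, 0<1, -5<-3); eliminate high price.
Row high price is strictly dominated by row medium price (5>-3, 0>-5); eliminate high price.
Row low price is strictly dominated by row medium price (5>-8, 0>-7); eliminate low price.
Column low price is strictly dominated by medium price for Firm B (0<5); eliminate low price.
Only (medium price, medium price) remains, with payoff 0.

0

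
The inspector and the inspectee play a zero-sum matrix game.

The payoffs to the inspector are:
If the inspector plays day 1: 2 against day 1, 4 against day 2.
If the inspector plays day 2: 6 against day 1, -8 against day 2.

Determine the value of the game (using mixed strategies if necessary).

Row minima are 2 and -8, so the inspector's maximin is 2; column maxima are 6 and 4, so the inspectee's minimax is 4. These differ, so the equilibrium is in mixed strategies.
Let the inspector play day 1 with probability p. The inspectee is indifferent when 2p + 6(1−p) = 4p − 8(1−p), giving p = 7/8.
Let the inspectee play day 1 with probability q. The inspector is indifferent when 2q + 4(1−q) = 6q − 8(1−q), giving q = 3/4.
The value is 2·(3/4) + (4)·(1/4) = 5/2.

5/2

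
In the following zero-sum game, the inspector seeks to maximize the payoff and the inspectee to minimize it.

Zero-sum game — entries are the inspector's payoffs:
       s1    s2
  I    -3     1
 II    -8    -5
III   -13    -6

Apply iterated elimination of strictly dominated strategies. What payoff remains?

Row III is strictly dominated by row I (-3>-13, 1>-6); eliminate III.
Column s2 is strictly dominated by s1 for the inspectee (-3<1, -8<-5); eliminate s2.
Row II is strictly dominated by row I (-3>-8); eliminate II.
Only (I, s1) remains, with payoff -3.

-3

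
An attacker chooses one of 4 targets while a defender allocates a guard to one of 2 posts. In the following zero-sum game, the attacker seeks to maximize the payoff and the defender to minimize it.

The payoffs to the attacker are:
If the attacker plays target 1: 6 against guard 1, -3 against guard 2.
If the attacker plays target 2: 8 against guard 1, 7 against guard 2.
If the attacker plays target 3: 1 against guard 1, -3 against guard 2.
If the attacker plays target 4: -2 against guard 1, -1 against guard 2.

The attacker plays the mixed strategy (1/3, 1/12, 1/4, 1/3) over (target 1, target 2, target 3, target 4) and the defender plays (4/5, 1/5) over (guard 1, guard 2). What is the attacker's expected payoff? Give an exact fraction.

3/2

Against (4/5, 1/5), each row's expected payoff is target 1: 21/5; target 2: 39/5; target 3: 1/5; target 4: -9/5.
Taking the (1/3, 1/12, 1/4, 1/3)-weighted average: (1/3)·(21/5) + (1/12)·(39/5) + (1/4)·(1/5) + (1/3)·(-9/5) = 3/2.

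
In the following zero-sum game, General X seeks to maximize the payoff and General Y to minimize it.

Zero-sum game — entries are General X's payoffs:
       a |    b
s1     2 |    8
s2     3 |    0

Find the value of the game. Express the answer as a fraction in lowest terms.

8/3

Row minima are 2 and 0, so General X's maximin is 2; column maxima are 3 and 8, so General Y's minimax is 3. These differ, so the equilibrium is in mixed strategies.
Let General X play s1 with probability p. General Y is indifferent when 2p + 3(1−p) = 8p, giving p = 1/3.
Let General Y play a with probability q. General X is indifferent when 2q + 8(1−q) = 3q, giving q = 8/9.
The value is 2·(8/9) + (8)·(1/9) = 8/3.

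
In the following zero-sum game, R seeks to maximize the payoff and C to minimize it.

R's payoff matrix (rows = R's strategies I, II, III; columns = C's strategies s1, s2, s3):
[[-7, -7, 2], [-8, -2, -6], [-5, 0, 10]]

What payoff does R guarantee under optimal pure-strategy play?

-5

Row minima: -7, -8, -5 → R's maximin is -5.
Column maxima: -5, 0, 10 → C's minimax is -5.
They coincide at (III, s1), so the value is -5.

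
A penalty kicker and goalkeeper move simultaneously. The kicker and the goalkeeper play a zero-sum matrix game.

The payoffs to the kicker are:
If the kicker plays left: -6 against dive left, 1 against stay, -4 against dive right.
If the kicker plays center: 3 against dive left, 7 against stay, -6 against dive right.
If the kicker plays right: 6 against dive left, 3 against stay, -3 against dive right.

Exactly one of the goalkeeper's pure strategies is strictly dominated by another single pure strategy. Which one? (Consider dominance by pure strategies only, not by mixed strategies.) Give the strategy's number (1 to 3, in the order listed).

2

The goalkeeper prefers columns that give the kicker less. Compare stay with dive right: -4 < 1, -6 < 7, -3 < 3.
So dive right strictly dominates stay for the goalkeeper; stay is strictly dominated.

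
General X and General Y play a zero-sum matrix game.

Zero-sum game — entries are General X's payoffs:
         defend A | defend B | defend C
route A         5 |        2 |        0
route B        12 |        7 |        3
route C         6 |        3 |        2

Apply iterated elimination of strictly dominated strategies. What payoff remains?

3

Column defend A is strictly dominated by defend B for General Y (2<5, 7<12, 3<6); eliminate defend A.
Column defend B is strictly dominated by defend C for General Y (0<2, 3<7, 2<3); eliminate defend B.
Row route A is strictly dominated by row route B (3>0); eliminate route A.
Row route C is strictly dominated by row route B (3>2); eliminate route C.
Only (route B, defend C) remains, with payoff 3.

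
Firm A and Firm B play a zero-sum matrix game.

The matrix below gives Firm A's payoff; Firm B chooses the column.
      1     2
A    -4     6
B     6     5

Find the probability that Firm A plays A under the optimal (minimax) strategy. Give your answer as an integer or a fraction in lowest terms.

Row minima are -4 and 5, so Firm A's maximin is 5; column maxima are 6 and 6, so Firm B's minimax is 6. These differ, so the equilibrium is in mixed strategies.
Let Firm A play A with probability p. Firm B is indifferent when −4p + 6(1−p) = 6p + 5(1−p), giving p = 1/11.

1/11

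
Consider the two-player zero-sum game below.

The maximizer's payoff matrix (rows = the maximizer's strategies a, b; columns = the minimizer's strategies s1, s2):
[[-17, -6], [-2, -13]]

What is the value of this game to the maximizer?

-19/2

Row minima are -17 and -13, so the maximizer's maximin is -13; column maxima are -2 and -6, so the minimizer's minimax is -6. These differ, so the equilibrium is in mixed strategies.
Let the maximizer play a with probability p. The minimizer is indifferent when −17p − 2(1−p) = −6p − 13(1−p), giving p = 1/2.
Let the minimizer play s1 with probability q. The maximizer is indifferent when −17q − 6(1−q) = −2q − 13(1−q), giving q = 7/22.
The value is -17·(7/22) + (-6)·(15/22) = -19/2.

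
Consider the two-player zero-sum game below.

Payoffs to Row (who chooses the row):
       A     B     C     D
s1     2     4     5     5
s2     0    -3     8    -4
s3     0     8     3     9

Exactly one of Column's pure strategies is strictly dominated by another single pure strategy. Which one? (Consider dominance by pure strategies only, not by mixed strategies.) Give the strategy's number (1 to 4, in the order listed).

Column prefers columns that give Row less. Compare C with A: 2 < 5, 0 < 8, 0 < 3.
So A strictly dominates C for Column; C is strictly dominated.

3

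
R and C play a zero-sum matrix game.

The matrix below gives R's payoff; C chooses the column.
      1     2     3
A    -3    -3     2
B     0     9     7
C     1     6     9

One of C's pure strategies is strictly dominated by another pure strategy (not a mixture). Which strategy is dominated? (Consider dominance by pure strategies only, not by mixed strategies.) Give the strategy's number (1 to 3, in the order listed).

C prefers columns that give R less. Compare 3 with 1: -3 < 2, 0 < 7, 1 < 9.
So 1 strictly dominates 3 for C; 3 is strictly dominated.

3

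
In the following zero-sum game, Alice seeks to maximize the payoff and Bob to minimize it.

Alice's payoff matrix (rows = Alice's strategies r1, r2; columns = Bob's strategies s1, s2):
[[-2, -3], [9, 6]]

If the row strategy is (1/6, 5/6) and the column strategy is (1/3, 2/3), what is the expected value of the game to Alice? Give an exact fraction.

97/18

Against (1/3, 2/3), each row's expected payoff is r1: -8/3; r2: 7.
Taking the (1/6, 5/6)-weighted average: (1/6)·(-8/3) + (5/6)·(7) = 97/18.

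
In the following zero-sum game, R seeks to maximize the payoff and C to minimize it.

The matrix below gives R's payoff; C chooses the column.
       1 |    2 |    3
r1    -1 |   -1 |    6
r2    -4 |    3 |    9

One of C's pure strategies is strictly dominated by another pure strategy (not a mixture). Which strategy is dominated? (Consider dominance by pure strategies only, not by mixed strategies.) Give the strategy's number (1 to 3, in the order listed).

3

C prefers columns that give R less. Compare 3 with 1: -1 < 6, -4 < 9.
So 1 strictly dominates 3 for C; 3 is strictly dominated.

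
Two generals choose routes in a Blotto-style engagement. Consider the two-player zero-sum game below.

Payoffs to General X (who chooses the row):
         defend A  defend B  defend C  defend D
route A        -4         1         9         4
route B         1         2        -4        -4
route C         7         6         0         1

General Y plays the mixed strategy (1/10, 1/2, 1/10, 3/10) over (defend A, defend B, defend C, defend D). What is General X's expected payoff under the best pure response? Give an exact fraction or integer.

route A: (-4)·(1/10) + (1)·(1/2) + (9)·(1/10) + (4)·(3/10) = 11/5.
route B: (1)·(1/10) + (2)·(1/2) + (-4)·(1/10) + (-4)·(3/10) = -1/2.
route C: (7)·(1/10) + (6)·(1/2) + (0)·(1/10) + (1)·(3/10) = 4.
The best pure response is route C with expected payoff 4.

4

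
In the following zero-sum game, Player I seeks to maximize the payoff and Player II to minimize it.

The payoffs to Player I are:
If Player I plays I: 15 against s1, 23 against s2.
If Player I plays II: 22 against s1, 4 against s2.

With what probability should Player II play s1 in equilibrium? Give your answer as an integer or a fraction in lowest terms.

19/26

Row minima are 15 and 4, so Player I's maximin is 15; column maxima are 22 and 23, so Player II's minimax is 22. These differ, so the equilibrium is in mixed strategies.
Let Player II play s1 with probability q. Player I is indifferent when 15q + 23(1−q) = 22q + 4(1−q), giving q = 19/26.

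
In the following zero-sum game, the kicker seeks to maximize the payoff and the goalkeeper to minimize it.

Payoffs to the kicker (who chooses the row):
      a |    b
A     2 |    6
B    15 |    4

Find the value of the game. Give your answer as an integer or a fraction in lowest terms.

82/15

Row minima are 2 and 4, so the kicker's maximin is 4; column maxima are 15 and 6, so the goalkeeper's minimax is 6. These differ, so the equilibrium is in mixed strategies.
Let the kicker play A with probability p. The goalkeeper is indifferent when 2p + 15(1−p) = 6p + 4(1−p), giving p = 11/15.
Let the goalkeeper play a with probability q. The kicker is indifferent when 2q + 6(1−q) = 15q + 4(1−q), giving q = 2/15.
The value is 2·(2/15) + (6)·(13/15) = 82/15.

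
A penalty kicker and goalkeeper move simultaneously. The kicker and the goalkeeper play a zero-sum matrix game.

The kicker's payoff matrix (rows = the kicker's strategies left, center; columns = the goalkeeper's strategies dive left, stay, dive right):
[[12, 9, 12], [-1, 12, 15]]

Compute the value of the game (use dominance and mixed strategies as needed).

Column dive right is strictly dominated by stay for the goalkeeper (it gives the kicker more in every row).
The remaining 2×2 game on (left, center) × (dive left, stay) has no saddle point. Let the kicker play left with probability p; indifference gives 12p − (1−p) = 9p + 12(1−p), so p = 13/16.
Similarly the goalkeeper's optimal q on dive left is 3/16, and the value is 12·(3/16) + (9)·(13/16) = 153/16.

153/16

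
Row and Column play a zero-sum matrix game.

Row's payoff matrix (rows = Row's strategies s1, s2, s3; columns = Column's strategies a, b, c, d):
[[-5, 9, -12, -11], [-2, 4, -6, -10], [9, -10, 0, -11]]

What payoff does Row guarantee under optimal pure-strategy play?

-10

Row minima: -12, -10, -11 → Row's maximin is -10.
Column maxima: 9, 9, 0, -10 → Column's minimax is -10.
They coincide at (s2, d), so the value is -10.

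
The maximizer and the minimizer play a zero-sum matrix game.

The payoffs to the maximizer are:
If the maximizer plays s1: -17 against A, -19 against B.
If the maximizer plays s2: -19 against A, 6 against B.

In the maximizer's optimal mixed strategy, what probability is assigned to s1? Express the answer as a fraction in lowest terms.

Row minima are -19 and -19, so the maximizer's maximin is -19; column maxima are -17 and 6, so the minimizer's minimax is -17. These differ, so the equilibrium is in mixed strategies.
Let the maximizer play s1 with probability p. The minimizer is indifferent when −17p − 19(1−p) = −19p + 6(1−p), giving p = 25/27.

25/27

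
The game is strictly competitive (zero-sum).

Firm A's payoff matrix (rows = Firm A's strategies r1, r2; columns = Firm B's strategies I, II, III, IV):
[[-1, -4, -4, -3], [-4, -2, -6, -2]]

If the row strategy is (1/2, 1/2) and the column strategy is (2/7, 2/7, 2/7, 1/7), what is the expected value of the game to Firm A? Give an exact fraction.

-47/14

Against (2/7, 2/7, 2/7, 1/7), each row's expected payoff is r1: -3; r2: -26/7.
Taking the (1/2, 1/2)-weighted average: (1/2)·(-3) + (1/2)·(-26/7) = -47/14.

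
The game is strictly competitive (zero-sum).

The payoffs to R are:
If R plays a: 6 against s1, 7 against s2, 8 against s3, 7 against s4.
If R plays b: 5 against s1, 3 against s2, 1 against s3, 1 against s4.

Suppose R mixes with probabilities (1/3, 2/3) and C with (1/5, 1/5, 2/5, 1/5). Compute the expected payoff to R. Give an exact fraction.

58/15

Against (1/5, 1/5, 2/5, 1/5), each row's expected payoff is a: 36/5; b: 11/5.
Taking the (1/3, 2/3)-weighted average: (1/3)·(36/5) + (2/3)·(11/5) = 58/15.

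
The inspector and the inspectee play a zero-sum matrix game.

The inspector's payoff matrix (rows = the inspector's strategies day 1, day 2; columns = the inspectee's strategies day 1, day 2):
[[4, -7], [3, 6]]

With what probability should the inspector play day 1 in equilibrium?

Row minima are -7 and 3, so the inspector's maximin is 3; column maxima are 4 and 6, so the inspectee's minimax is 4. These differ, so the equilibrium is in mixed strategies.
Let the inspector play day 1 with probability p. The inspectee is indifferent when 4p + 3(1−p) = −7p + 6(1−p), giving p = 3/14.

3/14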